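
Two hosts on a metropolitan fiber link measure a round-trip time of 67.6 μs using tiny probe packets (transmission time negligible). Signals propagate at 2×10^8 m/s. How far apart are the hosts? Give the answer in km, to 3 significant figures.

One-way propagation = RTT/2 = 33.8 μs.
d = s × t = 200000000 × 3.38e-05 = 6.76 km.

6.76 km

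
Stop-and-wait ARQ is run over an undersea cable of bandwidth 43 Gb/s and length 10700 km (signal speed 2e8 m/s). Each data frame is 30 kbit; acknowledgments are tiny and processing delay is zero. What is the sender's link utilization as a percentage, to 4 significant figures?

0.0006520 %

t_tx = L/R = 30000/43000000000 = 6.97674e-07 s.
t_prop = 10700000/200000000 = 0.0535 s; RTT = 0.107 s.
Cycle = t_tx + RTT = 0.107001 s.
Utilization = t_tx / cycle = 6.97674e-07/0.107001 = 0.0006520 %.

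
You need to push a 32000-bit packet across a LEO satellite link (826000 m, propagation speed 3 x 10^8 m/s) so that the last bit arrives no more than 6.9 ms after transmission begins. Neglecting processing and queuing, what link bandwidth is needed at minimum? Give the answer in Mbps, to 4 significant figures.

7.717 Mbps

Propagation delay = 826000 / 300000000 = 2.75333 ms.
Transmission budget = 6.9 − 2.75333 = 4.14667 ms.
R ≥ L / t_tx = 32000 bits / 0.00414667 s = 7.717 Mbps.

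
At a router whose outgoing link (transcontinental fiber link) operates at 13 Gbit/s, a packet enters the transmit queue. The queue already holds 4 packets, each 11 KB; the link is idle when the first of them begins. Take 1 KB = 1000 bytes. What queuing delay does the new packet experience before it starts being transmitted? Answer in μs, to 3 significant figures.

27.1 μs

Each queued packet: L/R = 88000/13000000000 = 6.76923 μs.
4 queued → 27.0769 μs.
Queuing delay = 27.1 μs.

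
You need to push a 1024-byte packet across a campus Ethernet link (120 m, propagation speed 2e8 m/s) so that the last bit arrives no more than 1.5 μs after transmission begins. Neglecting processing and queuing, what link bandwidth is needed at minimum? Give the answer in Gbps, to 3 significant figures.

L = 8192 bits.
Propagation delay = 120 / 200000000 = 0.6 μs.
Transmission budget = 1.5 − 0.6 = 0.9 μs.
R ≥ L / t_tx = 8192 bits / 9e-07 s = 9.10 Gbps.

9.10 Gbps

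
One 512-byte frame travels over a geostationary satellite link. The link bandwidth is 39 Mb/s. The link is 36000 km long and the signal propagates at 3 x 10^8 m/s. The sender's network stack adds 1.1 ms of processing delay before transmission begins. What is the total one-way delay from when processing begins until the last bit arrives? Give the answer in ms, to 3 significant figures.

121 ms

L = 512 × 8 = 4096 bits.
Transmission delay = L/R = 4096 / 39000000 = 0.105026 ms.
Propagation delay = d/s = 36000000 m / 300000000 m/s = 120 ms.
Plus processing delay 1.1 ms = 1.1 ms.
Total = 121 ms.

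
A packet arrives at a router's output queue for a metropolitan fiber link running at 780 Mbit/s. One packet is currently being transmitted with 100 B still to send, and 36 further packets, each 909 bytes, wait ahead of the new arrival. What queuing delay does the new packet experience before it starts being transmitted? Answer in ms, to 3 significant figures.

0.337 ms

Each queued packet: L/R = 7272/780000000 = 0.00932308 ms.
36 queued → 0.335631 ms.
Plus remaining 800 bits of current packet: 0.00102564 ms.
Queuing delay = 0.337 ms.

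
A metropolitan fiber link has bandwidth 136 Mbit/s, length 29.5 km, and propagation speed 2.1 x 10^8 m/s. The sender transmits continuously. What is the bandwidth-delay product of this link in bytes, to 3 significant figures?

Propagation delay = 29500 / 210000000 = 0.000140476 s.
BDP = R × t_prop = 136000000 × 0.000140476 = 19104.8 bits.
In bytes: 19104.8/8 = 2390 bytes.

2390 bytes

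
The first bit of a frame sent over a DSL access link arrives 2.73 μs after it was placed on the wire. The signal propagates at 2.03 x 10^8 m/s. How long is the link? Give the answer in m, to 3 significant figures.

d = s × t_prop = 2.03e+08 × 2.73e-06 = 554 m.

554 m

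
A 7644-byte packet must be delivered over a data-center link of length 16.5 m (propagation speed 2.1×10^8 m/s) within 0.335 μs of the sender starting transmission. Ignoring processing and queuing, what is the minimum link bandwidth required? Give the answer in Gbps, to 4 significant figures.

238.5 Gbps

L = 61152 bits.
Propagation delay = 16.5 / 210000000 = 0.0785714 μs.
Transmission budget = 0.335 − 0.0785714 = 0.256429 μs.
R ≥ L / t_tx = 61152 bits / 2.56429e-07 s = 238.5 Gbps.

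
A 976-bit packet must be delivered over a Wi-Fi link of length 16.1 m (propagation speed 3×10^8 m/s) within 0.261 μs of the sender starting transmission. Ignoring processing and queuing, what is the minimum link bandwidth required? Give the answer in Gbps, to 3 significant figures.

Propagation delay = 16.1 / 300000000 = 0.0536667 μs.
Transmission budget = 0.261 − 0.0536667 = 0.207333 μs.
R ≥ L / t_tx = 976 bits / 2.07333e-07 s = 4.71 Gbps.

4.71 Gbps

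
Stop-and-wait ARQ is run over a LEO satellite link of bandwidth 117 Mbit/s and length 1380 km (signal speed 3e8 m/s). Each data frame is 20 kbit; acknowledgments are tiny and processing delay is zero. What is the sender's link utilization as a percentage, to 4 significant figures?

1.824 %

t_tx = L/R = 20000/117000000 = 0.00017094 s.
t_prop = 1380000/300000000 = 0.0046 s; RTT = 0.0092 s.
Cycle = t_tx + RTT = 0.00937094 s.
Utilization = t_tx / cycle = 0.00017094/0.00937094 = 1.824 %.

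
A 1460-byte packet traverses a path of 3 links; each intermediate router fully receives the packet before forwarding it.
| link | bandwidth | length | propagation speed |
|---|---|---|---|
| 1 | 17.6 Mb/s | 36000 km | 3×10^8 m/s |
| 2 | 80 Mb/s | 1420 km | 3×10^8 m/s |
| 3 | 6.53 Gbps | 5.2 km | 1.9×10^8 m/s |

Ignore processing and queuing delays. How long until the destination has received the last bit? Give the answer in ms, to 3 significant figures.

L = 1460 × 8 = 11680 bits.
Transmission delays (L/R per hop): 0.663636, 0.146, 0.00178867 ms; sum = 0.811425 ms.
Propagation delays (d/s per hop): 120, 4.73333, 0.0273684 ms; sum = 124.761 ms.
End-to-end = 126 ms.

126 ms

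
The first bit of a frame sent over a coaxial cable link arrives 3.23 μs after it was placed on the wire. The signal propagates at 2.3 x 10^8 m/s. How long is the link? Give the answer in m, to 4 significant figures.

d = s × t_prop = 2.3e+08 × 3.23e-06 = 742.9 m.

742.9 m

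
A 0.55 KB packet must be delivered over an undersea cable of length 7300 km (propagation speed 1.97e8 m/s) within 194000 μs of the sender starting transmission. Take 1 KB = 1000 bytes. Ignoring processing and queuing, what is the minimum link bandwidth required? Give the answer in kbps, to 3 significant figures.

L = 4400 bits.
Propagation delay = 7300000 / 197000000 = 37055.8 μs.
Transmission budget = 194000 − 37055.8 = 156944 μs.
R ≥ L / t_tx = 4400 bits / 0.156944 s = 28.0 kbps.

28.0 kbps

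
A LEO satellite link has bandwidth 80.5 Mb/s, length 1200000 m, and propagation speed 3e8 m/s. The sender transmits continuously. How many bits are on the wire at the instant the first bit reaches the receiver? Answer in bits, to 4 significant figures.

Propagation delay = 1200000 / 300000000 = 0.004 s.
BDP = R × t_prop = 80500000 × 0.004 = 322000 bits.

322000 bits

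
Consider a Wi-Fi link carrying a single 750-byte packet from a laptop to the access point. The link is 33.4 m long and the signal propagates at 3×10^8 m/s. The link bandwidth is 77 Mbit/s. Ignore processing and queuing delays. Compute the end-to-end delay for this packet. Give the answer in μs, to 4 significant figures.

78.03 μs

L = 750 × 8 = 6000 bits.
Transmission delay = L/R = 6000 / 77000000 = 77.9221 μs.
Propagation delay = d/s = 33.4 m / 300000000 m/s = 0.111333 μs.
Total = 78.03 μs.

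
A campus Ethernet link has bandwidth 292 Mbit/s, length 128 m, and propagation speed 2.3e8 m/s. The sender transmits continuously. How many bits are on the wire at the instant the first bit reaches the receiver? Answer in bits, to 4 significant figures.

Propagation delay = 128 / 2.3e+08 = 5.56522e-07 s.
BDP = R × t_prop = 292000000 × 5.56522e-07 = 162.504 bits.

162.5 bits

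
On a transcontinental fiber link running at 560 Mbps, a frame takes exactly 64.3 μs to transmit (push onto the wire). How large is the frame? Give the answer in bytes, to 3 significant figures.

L = R × t_tx = 560000000 b/s × 6.43e-05 s = 36008 bits.
In bytes: 36008 / 8 = 4500 bytes.

4500 bytes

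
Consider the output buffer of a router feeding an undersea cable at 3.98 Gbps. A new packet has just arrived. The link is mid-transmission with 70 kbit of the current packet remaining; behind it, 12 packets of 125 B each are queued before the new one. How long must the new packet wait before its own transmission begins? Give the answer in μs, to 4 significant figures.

20.60 μs

Each queued packet: L/R = 1000/3980000000 = 0.251256 μs.
12 queued → 3.01508 μs.
Plus remaining 70000 bits of current packet: 17.5879 μs.
Queuing delay = 20.60 μs.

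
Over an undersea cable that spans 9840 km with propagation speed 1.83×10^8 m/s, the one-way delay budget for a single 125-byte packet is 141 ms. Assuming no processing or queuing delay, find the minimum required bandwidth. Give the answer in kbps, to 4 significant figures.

L = 1000 bits.
Propagation delay = 9840000 / 183000000 = 53.7705 ms.
Transmission budget = 141 − 53.7705 = 87.2295 ms.
R ≥ L / t_tx = 1000 bits / 0.0872295 s = 11.46 kbps.

11.46 kbps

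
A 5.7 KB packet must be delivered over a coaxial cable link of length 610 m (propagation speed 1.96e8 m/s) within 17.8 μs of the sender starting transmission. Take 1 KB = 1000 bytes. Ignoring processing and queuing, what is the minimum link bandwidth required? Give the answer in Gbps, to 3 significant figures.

L = 45600 bits.
Propagation delay = 610 / 196000000 = 3.11224 μs.
Transmission budget = 17.8 − 3.11224 = 14.6878 μs.
R ≥ L / t_tx = 45600 bits / 1.46878e-05 s = 3.10 Gbps.

3.10 Gbps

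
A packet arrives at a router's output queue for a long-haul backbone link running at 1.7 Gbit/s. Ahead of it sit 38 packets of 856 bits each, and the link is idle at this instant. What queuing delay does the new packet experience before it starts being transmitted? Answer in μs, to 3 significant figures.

Each queued packet: L/R = 856/1700000000 = 0.503529 μs.
38 queued → 19.1341 μs.
Queuing delay = 19.1 μs.

19.1 μs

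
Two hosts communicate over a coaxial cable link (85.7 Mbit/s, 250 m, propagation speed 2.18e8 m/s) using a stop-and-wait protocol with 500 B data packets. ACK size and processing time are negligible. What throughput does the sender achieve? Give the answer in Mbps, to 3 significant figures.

81.7 Mbps

t_tx = L/R = 4000/85700000 = 4.66744e-05 s.
t_prop = 250/2.18e+08 = 1.14679e-06 s; RTT = 2.29358e-06 s.
Cycle = t_tx + RTT = 4.8968e-05 s.
Throughput = L / cycle = 4000 / 4.8968e-05 = 81.7 Mbps.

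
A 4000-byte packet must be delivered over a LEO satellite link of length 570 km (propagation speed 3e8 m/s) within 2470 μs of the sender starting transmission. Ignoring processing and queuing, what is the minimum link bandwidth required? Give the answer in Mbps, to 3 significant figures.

L = 32000 bits.
Propagation delay = 570000 / 300000000 = 1900 μs.
Transmission budget = 2470 − 1900 = 570 μs.
R ≥ L / t_tx = 32000 bits / 0.00057 s = 56.1 Mbps.

56.1 Mbps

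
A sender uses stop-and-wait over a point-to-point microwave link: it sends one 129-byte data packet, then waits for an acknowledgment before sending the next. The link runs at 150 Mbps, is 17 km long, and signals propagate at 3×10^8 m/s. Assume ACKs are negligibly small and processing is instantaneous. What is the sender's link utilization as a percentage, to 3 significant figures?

t_tx = L/R = 1032/150000000 = 6.88e-06 s.
t_prop = 17000/300000000 = 5.66667e-05 s; RTT = 0.000113333 s.
Cycle = t_tx + RTT = 0.000120213 s.
Utilization = t_tx / cycle = 6.88e-06/0.000120213 = 5.72 %.

5.72 %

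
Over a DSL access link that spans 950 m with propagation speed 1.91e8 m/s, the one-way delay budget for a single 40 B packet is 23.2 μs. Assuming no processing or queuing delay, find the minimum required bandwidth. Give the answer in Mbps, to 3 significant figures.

17.6 Mbps

L = 320 bits.
Propagation delay = 950 / 191000000 = 4.97382 μs.
Transmission budget = 23.2 − 4.97382 = 18.2262 μs.
R ≥ L / t_tx = 320 bits / 1.82262e-05 s = 17.6 Mbps.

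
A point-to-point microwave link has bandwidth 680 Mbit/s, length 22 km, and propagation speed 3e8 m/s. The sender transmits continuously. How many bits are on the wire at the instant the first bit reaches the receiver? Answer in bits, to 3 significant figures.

49900 bits

Propagation delay = 22000 / 300000000 = 7.33333e-05 s.
BDP = R × t_prop = 680000000 × 7.33333e-05 = 49866.7 bits.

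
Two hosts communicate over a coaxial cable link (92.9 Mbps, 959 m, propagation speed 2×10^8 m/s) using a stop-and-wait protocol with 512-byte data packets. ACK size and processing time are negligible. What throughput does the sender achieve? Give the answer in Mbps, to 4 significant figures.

t_tx = L/R = 4096/92900000 = 4.40904e-05 s.
t_prop = 959/200000000 = 4.795e-06 s; RTT = 9.59e-06 s.
Cycle = t_tx + RTT = 5.36804e-05 s.
Throughput = L / cycle = 4096 / 5.36804e-05 = 76.30 Mbps.

76.30 Mbps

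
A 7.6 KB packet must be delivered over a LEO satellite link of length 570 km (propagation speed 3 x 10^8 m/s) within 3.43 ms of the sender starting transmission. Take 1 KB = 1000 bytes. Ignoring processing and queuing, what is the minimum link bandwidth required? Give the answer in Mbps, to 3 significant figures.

L = 60800 bits.
Propagation delay = 570000 / 300000000 = 1.9 ms.
Transmission budget = 3.43 − 1.9 = 1.53 ms.
R ≥ L / t_tx = 60800 bits / 0.00153 s = 39.7 Mbps.

39.7 Mbps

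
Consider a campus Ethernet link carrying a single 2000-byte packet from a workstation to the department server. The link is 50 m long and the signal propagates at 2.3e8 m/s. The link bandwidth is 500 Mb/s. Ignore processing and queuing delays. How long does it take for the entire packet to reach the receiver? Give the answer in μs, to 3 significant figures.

L = 2000 × 8 = 16000 bits.
Transmission delay = L/R = 16000 / 500000000 = 32 μs.
Propagation delay = d/s = 50 m / 2.3e+08 m/s = 0.217391 μs.
Total = 32.2 μs.

32.2 μs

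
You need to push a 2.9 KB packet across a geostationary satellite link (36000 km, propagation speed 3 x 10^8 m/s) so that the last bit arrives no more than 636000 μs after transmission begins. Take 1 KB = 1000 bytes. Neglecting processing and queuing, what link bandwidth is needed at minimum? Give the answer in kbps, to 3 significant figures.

45.0 kbps

L = 23200 bits.
Propagation delay = 36000000 / 300000000 = 120000 μs.
Transmission budget = 636000 − 120000 = 516000 μs.
R ≥ L / t_tx = 23200 bits / 0.516 s = 45.0 kbps.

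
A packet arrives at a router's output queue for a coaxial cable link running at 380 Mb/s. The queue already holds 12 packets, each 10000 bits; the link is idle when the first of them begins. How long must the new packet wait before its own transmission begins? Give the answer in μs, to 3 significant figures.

316 μs

Each queued packet: L/R = 10000/380000000 = 26.3158 μs.
12 queued → 315.789 μs.
Queuing delay = 316 μs.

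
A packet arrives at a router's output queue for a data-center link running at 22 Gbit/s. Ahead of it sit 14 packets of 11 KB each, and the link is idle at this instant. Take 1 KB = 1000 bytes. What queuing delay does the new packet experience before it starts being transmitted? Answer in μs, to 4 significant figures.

Each queued packet: L/R = 88000/22000000000 = 4 μs.
14 queued → 56 μs.
Queuing delay = 56.00 μs.

56.00 μs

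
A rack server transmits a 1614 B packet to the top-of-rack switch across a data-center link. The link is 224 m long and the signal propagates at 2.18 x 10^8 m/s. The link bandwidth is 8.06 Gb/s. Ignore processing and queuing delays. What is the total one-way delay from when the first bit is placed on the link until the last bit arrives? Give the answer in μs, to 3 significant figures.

2.63 μs

L = 1614 × 8 = 12912 bits.
Transmission delay = L/R = 12912 / 8.06e+09 = 1.60199 μs.
Propagation delay = d/s = 224 m / 2.18e+08 m/s = 1.02752 μs.
Total = 2.63 μs.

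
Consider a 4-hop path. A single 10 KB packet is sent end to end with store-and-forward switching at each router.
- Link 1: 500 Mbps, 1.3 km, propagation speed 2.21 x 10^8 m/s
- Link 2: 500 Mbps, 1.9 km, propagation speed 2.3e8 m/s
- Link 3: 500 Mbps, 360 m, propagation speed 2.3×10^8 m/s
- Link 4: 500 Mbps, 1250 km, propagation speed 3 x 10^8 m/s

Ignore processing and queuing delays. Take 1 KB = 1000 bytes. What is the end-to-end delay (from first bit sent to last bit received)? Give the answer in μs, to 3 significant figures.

L = 80000 bits.
Transmission delay per hop = L/R = 80000/500000000 = 160 μs; 4 hops → 640 μs.
Propagation delays (d/s per hop): 5.88235, 8.26087, 1.56522, 4166.67 μs; sum = 4182.38 μs.
End-to-end = 4820 μs.

4820 μs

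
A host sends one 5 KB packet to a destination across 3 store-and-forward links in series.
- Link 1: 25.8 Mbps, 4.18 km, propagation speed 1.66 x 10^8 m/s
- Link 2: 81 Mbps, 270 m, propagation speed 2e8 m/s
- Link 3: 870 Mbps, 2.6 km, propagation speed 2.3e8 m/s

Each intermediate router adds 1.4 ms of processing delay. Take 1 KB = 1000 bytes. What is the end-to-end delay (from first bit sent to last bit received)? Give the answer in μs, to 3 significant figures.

4930 μs

L = 40000 bits.
Transmission delays (L/R per hop): 1550.39, 493.827, 45.977 μs; sum = 2090.19 μs.
Propagation delays (d/s per hop): 25.1807, 1.35, 11.3043 μs; sum = 37.8351 μs.
Processing at 2 router(s): 2 × 1.4 ms = 2800 μs.
End-to-end = 4930 μs.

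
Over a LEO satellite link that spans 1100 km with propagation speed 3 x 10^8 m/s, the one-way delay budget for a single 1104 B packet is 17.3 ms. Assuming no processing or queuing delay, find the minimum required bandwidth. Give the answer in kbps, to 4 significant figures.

L = 8832 bits.
Propagation delay = 1100000 / 300000000 = 3.66667 ms.
Transmission budget = 17.3 − 3.66667 = 13.6333 ms.
R ≥ L / t_tx = 8832 bits / 0.0136333 s = 647.8 kbps.

647.8 kbps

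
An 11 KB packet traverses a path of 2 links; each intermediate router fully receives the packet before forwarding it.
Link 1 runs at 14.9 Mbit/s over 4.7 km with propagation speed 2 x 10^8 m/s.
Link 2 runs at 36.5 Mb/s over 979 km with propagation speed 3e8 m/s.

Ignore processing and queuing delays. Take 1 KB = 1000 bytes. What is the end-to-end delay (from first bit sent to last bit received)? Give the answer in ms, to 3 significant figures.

11.6 ms

L = 88000 bits.
Transmission delays (L/R per hop): 5.90604, 2.41096 ms; sum = 8.317 ms.
Propagation delays (d/s per hop): 0.0235, 3.26333 ms; sum = 3.28683 ms.
End-to-end = 11.6 ms.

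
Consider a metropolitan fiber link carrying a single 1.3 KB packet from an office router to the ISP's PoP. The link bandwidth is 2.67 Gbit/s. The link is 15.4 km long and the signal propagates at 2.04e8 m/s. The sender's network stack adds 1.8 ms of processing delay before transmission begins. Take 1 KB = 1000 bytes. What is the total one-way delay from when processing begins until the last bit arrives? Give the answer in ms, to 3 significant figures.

L = 10400 bits.
Transmission delay = L/R = 10400 / 2670000000 = 0.00389513 ms.
Propagation delay = d/s = 15400 m / 204000000 m/s = 0.0754902 ms.
Plus processing delay 1.8 ms = 1.8 ms.
Total = 1.88 ms.

1.88 ms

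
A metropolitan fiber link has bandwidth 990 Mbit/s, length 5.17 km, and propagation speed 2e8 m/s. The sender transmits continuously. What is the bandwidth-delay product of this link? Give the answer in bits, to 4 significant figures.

Propagation delay = 5170 / 200000000 = 2.585e-05 s.
BDP = R × t_prop = 990000000 × 2.585e-05 = 25591.5 bits.

25590 bits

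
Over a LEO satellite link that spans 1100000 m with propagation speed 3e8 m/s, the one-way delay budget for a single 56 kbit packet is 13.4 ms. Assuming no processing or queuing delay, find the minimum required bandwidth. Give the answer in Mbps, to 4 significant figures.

Propagation delay = 1100000 / 300000000 = 3.66667 ms.
Transmission budget = 13.4 − 3.66667 = 9.73333 ms.
R ≥ L / t_tx = 56000 bits / 0.00973333 s = 5.753 Mbps.

5.753 Mbps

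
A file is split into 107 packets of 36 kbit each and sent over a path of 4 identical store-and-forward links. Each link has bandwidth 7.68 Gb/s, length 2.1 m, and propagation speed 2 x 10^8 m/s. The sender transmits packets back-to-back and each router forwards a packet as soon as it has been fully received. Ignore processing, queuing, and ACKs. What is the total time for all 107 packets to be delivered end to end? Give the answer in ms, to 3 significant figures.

Per-hop transmission t_tx = L/R = 36000/7680000000 = 0.0046875 ms.
Per-hop propagation t_prop = 2.1/200000000 = 1.05e-05 ms.
Pipeline fill: first packet needs 4·t_tx to clear all hops; remaining 106 packets each add one t_tx.
Total = (4+107-1)·t_tx + 4·t_prop = 110·0.0046875 + 4·1.05e-05 = 0.516 ms.

0.516 ms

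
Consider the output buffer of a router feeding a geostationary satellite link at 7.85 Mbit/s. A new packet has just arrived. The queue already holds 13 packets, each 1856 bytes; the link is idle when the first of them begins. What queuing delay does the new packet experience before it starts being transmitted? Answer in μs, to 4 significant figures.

24590 μs

Each queued packet: L/R = 14848/7850000 = 1891.46 μs.
13 queued → 24589 μs.
Queuing delay = 24590 μs.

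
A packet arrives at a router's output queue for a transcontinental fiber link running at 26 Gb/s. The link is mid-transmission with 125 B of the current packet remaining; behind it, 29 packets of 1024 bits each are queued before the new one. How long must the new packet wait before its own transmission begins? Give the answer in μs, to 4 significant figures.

Each queued packet: L/R = 1024/26000000000 = 0.0393846 μs.
29 queued → 1.14215 μs.
Plus remaining 1000 bits of current packet: 0.0384615 μs.
Queuing delay = 1.181 μs.

1.181 μs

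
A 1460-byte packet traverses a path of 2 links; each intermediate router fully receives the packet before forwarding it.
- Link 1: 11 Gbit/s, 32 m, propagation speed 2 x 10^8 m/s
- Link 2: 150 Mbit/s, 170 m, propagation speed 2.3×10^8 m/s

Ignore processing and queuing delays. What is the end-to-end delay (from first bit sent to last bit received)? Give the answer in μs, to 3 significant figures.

79.8 μs

L = 1460 × 8 = 11680 bits.
Transmission delays (L/R per hop): 1.06182, 77.8667 μs; sum = 78.9285 μs.
Propagation delays (d/s per hop): 0.16, 0.73913 μs; sum = 0.89913 μs.
End-to-end = 79.8 μs.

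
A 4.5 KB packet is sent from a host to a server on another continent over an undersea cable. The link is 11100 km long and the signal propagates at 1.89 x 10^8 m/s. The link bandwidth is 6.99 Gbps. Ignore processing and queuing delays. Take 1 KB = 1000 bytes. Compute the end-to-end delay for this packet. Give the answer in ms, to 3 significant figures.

L = 36000 bits.
Transmission delay = L/R = 36000 / 6990000000 = 0.00515021 ms.
Propagation delay = d/s = 11100000 m / 189000000 m/s = 58.7302 ms.
Total = 58.7 ms.

58.7 ms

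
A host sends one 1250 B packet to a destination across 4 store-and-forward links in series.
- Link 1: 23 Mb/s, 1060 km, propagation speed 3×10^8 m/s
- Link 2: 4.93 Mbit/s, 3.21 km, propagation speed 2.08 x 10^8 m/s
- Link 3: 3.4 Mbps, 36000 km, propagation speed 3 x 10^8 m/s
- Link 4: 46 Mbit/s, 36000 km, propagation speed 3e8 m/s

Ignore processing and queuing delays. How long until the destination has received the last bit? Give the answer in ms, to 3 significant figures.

L = 1250 × 8 = 10000 bits.
Transmission delays (L/R per hop): 0.434783, 2.0284, 2.94118, 0.217391 ms; sum = 5.62175 ms.
Propagation delays (d/s per hop): 3.53333, 0.0154327, 120, 120 ms; sum = 243.549 ms.
End-to-end = 249 ms.

249 ms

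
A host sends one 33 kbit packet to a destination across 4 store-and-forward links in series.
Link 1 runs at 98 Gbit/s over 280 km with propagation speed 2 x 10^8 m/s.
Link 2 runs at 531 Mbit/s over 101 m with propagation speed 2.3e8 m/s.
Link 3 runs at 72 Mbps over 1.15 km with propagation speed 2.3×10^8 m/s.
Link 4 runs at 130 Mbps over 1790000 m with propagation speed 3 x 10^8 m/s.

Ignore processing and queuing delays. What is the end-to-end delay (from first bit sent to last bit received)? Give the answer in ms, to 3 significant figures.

8.15 ms

L = 33000 bits.
Transmission delays (L/R per hop): 0.000336735, 0.0621469, 0.458333, 0.253846 ms; sum = 0.774663 ms.
Propagation delays (d/s per hop): 1.4, 0.00043913, 0.005, 5.96667 ms; sum = 7.37211 ms.
End-to-end = 8.15 ms.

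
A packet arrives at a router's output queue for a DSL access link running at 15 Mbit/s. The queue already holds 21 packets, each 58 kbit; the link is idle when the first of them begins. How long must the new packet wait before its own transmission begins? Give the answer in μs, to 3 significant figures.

Each queued packet: L/R = 58000/15000000 = 3866.67 μs.
21 queued → 81200 μs.
Queuing delay = 81200 μs.

81200 μs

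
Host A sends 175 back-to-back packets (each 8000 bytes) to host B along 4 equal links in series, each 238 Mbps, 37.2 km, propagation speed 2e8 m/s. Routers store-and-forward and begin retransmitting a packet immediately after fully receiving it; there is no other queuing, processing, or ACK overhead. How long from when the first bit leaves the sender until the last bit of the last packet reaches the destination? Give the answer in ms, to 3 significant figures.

Per-hop transmission t_tx = L/R = 64000/238000000 = 0.268908 ms.
Per-hop propagation t_prop = 37200/200000000 = 0.186 ms.
Pipeline fill: first packet needs 4·t_tx to clear all hops; remaining 174 packets each add one t_tx.
Total = (4+175-1)·t_tx + 4·t_prop = 178·0.268908 + 4·0.186 = 48.6 ms.

48.6 ms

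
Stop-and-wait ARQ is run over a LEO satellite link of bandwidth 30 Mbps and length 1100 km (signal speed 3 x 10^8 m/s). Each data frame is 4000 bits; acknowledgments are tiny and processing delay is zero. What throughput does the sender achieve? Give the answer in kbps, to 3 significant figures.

t_tx = L/R = 4000/30000000 = 0.000133333 s.
t_prop = 1100000/300000000 = 0.00366667 s; RTT = 0.00733333 s.
Cycle = t_tx + RTT = 0.00746667 s.
Throughput = L / cycle = 4000 / 0.00746667 = 536 kbps.

536 kbps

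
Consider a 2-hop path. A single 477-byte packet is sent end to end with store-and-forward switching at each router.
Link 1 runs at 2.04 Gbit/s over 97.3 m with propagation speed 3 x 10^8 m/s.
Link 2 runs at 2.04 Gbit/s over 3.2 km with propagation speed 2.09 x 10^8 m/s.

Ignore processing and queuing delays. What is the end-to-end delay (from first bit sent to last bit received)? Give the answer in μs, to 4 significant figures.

L = 477 × 8 = 3816 bits.
Transmission delay per hop = L/R = 3816/2040000000 = 1.87059 μs; 2 hops → 3.74118 μs.
Propagation delays (d/s per hop): 0.324333, 15.311 μs; sum = 15.6353 μs.
End-to-end = 19.38 μs.

19.38 μs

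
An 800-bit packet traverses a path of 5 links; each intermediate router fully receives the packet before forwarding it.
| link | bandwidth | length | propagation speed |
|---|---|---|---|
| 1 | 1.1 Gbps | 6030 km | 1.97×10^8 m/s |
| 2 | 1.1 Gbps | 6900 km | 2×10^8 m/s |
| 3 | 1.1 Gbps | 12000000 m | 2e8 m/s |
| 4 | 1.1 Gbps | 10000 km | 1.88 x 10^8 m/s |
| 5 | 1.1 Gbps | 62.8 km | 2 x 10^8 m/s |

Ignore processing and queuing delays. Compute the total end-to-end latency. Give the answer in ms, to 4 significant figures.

Transmission delay per hop = L/R = 800/1100000000 = 0.000727273 ms; 5 hops → 0.00363636 ms.
Propagation delays (d/s per hop): 30.6091, 34.5, 60, 53.1915, 0.314 ms; sum = 178.615 ms.
End-to-end = 178.6 ms.

178.6 ms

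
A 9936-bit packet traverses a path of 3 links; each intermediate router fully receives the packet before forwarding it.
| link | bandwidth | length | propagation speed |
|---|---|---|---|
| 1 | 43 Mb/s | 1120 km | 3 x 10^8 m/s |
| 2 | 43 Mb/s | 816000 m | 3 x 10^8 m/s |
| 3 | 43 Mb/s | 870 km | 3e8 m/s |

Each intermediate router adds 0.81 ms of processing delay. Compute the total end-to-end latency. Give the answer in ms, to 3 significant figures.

Transmission delay per hop = L/R = 9936/43000000 = 0.23107 ms; 3 hops → 0.693209 ms.
Propagation delays (d/s per hop): 3.73333, 2.72, 2.9 ms; sum = 9.35333 ms.
Processing at 2 router(s): 2 × 0.81 ms = 1.62 ms.
End-to-end = 11.7 ms.

11.7 ms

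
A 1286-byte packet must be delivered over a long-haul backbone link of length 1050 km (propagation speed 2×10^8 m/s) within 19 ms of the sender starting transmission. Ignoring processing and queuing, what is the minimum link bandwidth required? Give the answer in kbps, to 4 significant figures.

748.2 kbps

L = 10288 bits.
Propagation delay = 1050000 / 200000000 = 5.25 ms.
Transmission budget = 19 − 5.25 = 13.75 ms.
R ≥ L / t_tx = 10288 bits / 0.01375 s = 748.2 kbps.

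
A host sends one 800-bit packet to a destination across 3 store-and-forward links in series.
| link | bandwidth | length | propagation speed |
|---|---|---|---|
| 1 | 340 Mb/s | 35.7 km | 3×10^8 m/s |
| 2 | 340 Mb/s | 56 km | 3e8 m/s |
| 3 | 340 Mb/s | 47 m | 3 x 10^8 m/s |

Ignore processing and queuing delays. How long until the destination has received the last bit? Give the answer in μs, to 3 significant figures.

Transmission delay per hop = L/R = 800/340000000 = 2.35294 μs; 3 hops → 7.05882 μs.
Propagation delays (d/s per hop): 119, 186.667, 0.156667 μs; sum = 305.823 μs.
End-to-end = 313 μs.

313 μs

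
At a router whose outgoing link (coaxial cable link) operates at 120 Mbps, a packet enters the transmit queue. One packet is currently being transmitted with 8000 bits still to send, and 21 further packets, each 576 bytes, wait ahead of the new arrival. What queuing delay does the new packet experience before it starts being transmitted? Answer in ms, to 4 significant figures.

Each queued packet: L/R = 4608/120000000 = 0.0384 ms.
21 queued → 0.8064 ms.
Plus remaining 8000 bits of current packet: 0.0666667 ms.
Queuing delay = 0.8731 ms.

0.8731 ms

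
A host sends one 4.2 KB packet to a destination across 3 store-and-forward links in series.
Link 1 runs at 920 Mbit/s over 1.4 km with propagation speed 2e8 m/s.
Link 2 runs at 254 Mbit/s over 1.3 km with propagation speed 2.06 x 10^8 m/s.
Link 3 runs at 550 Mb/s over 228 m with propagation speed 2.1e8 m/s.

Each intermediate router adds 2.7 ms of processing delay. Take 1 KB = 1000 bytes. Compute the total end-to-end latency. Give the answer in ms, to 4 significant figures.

L = 33600 bits.
Transmission delays (L/R per hop): 0.0365217, 0.132283, 0.0610909 ms; sum = 0.229896 ms.
Propagation delays (d/s per hop): 0.007, 0.00631068, 0.00108571 ms; sum = 0.0143964 ms.
Processing at 2 router(s): 2 × 2.7 ms = 5.4 ms.
End-to-end = 5.644 ms.

5.644 ms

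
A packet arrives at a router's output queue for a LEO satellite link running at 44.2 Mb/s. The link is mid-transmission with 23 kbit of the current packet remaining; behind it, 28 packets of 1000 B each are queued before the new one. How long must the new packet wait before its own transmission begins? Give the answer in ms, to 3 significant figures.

5.59 ms

Each queued packet: L/R = 8000/44200000 = 0.180995 ms.
28 queued → 5.06787 ms.
Plus remaining 23000 bits of current packet: 0.520362 ms.
Queuing delay = 5.59 ms.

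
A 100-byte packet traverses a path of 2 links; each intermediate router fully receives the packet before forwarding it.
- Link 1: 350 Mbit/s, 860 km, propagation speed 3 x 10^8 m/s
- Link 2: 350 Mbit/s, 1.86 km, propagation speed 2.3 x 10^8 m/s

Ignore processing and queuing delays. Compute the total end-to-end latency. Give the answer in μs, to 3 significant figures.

2880 μs

L = 100 × 8 = 800 bits.
Transmission delay per hop = L/R = 800/350000000 = 2.28571 μs; 2 hops → 4.57143 μs.
Propagation delays (d/s per hop): 2866.67, 8.08696 μs; sum = 2874.75 μs.
End-to-end = 2880 μs.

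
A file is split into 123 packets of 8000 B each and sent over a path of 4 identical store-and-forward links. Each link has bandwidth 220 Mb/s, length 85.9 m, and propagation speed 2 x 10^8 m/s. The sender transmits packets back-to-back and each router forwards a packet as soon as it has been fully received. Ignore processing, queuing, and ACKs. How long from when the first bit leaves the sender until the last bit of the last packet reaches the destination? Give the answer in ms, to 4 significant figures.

Per-hop transmission t_tx = L/R = 64000/220000000 = 0.290909 ms.
Per-hop propagation t_prop = 85.9/200000000 = 0.0004295 ms.
Pipeline fill: first packet needs 4·t_tx to clear all hops; remaining 122 packets each add one t_tx.
Total = (4+123-1)·t_tx + 4·t_prop = 126·0.290909 + 4·0.0004295 = 36.66 ms.

36.66 ms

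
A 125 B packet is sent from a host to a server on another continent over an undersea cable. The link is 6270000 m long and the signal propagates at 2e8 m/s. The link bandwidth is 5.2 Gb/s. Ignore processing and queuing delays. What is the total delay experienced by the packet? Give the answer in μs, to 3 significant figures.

L = 125 × 8 = 1000 bits.
Transmission delay = L/R = 1000 / 5200000000 = 0.192308 μs.
Propagation delay = d/s = 6270000 m / 200000000 m/s = 31350 μs.
Total = 31400 μs.

31400 μs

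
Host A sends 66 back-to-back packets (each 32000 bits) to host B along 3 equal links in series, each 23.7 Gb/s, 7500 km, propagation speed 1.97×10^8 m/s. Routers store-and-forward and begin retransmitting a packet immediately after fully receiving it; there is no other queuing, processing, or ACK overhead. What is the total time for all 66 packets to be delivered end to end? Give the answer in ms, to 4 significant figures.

Per-hop transmission t_tx = L/R = 32000/23700000000 = 0.00135021 ms.
Per-hop propagation t_prop = 7500000/197000000 = 38.0711 ms.
Pipeline fill: first packet needs 3·t_tx to clear all hops; remaining 65 packets each add one t_tx.
Total = (3+66-1)·t_tx + 3·t_prop = 68·0.00135021 + 3·38.0711 = 114.3 ms.

114.3 ms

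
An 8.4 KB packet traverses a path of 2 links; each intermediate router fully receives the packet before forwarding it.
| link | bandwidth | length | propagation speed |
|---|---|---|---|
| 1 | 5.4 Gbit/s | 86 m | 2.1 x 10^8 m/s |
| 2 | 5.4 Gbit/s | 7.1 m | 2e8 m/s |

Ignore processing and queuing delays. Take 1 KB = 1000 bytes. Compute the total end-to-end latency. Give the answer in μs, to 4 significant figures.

25.33 μs

L = 67200 bits.
Transmission delay per hop = L/R = 67200/5400000000 = 12.4444 μs; 2 hops → 24.8889 μs.
Propagation delays (d/s per hop): 0.409524, 0.0355 μs; sum = 0.445024 μs.
End-to-end = 25.33 μs.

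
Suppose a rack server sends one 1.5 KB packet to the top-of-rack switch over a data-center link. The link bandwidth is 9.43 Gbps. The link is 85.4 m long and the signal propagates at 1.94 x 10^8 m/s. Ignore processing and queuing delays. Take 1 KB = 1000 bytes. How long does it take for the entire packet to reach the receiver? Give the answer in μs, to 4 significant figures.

L = 12000 bits.
Transmission delay = L/R = 12000 / 9430000000 = 1.27253 μs.
Propagation delay = d/s = 85.4 m / 194000000 m/s = 0.440206 μs.
Total = 1.713 μs.

1.713 μs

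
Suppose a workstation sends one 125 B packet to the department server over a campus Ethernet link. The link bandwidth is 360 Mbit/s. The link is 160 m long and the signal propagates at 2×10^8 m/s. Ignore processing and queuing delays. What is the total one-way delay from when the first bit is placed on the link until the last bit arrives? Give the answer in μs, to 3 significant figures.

L = 125 × 8 = 1000 bits.
Transmission delay = L/R = 1000 / 360000000 = 2.77778 μs.
Propagation delay = d/s = 160 m / 200000000 m/s = 0.8 μs.
Total = 3.58 μs.

3.58 μs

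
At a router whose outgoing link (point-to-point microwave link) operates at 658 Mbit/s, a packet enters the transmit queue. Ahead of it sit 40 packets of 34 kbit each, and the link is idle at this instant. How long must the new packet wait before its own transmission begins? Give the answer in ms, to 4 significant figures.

Each queued packet: L/R = 34000/658000000 = 0.0516717 ms.
40 queued → 2.06687 ms.
Queuing delay = 2.067 ms.

2.067 ms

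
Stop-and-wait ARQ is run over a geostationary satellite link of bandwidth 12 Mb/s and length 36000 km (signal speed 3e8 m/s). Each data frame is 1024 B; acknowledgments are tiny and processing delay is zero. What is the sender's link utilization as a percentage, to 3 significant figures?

0.284 %

t_tx = L/R = 8192/12000000 = 0.000682667 s.
t_prop = 36000000/300000000 = 0.12 s; RTT = 0.24 s.
Cycle = t_tx + RTT = 0.240683 s.
Utilization = t_tx / cycle = 0.000682667/0.240683 = 0.284 %.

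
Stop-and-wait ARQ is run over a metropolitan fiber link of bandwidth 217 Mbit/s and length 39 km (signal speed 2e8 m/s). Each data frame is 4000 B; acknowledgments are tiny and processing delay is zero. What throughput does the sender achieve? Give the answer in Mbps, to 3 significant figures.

59.5 Mbps

t_tx = L/R = 32000/217000000 = 0.000147465 s.
t_prop = 39000/200000000 = 0.000195 s; RTT = 0.00039 s.
Cycle = t_tx + RTT = 0.000537465 s.
Throughput = L / cycle = 32000 / 0.000537465 = 59.5 Mbps.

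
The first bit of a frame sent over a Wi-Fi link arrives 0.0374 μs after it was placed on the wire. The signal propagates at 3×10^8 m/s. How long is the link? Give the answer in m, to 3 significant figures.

11.2 m

d = s × t_prop = 300000000 × 3.74e-08 = 11.2 m.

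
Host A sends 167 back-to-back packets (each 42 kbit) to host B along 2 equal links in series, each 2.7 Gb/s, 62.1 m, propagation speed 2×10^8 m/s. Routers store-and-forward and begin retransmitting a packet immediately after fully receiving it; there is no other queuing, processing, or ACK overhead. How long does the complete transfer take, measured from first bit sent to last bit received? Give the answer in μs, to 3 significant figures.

Per-hop transmission t_tx = L/R = 42000/2700000000 = 15.5556 μs.
Per-hop propagation t_prop = 62.1/200000000 = 0.3105 μs.
Pipeline fill: first packet needs 2·t_tx to clear all hops; remaining 166 packets each add one t_tx.
Total = (2+167-1)·t_tx + 2·t_prop = 168·15.5556 + 2·0.3105 = 2610 μs.

2610 μs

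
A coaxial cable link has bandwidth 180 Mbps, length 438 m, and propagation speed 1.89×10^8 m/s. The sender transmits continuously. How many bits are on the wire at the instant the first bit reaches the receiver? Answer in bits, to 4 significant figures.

Propagation delay = 438 / 189000000 = 2.31746e-06 s.
BDP = R × t_prop = 180000000 × 2.31746e-06 = 417.143 bits.

417.1 bits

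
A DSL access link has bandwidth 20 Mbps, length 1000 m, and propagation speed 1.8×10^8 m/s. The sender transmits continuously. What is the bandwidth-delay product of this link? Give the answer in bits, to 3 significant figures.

111 bits

Propagation delay = 1000 / 180000000 = 5.55556e-06 s.
BDP = R × t_prop = 20000000 × 5.55556e-06 = 111.111 bits.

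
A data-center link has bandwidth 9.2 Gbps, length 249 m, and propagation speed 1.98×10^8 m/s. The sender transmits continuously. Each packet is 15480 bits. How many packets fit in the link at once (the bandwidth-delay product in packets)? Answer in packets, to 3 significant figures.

0.747 packets

Propagation delay = 249 / 198000000 = 1.25758e-06 s.
BDP = R × t_prop = 9200000000 × 1.25758e-06 = 11569.7 bits.
In packets of 15480 bits: 0.747 packets.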